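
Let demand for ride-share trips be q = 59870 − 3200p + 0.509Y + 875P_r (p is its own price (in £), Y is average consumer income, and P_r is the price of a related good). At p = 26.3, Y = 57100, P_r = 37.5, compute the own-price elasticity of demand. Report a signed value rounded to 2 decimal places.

-2.24

At the given values, q = 59870 − 3200(26.3) + 0.509(57100) + 875(37.5) = 37586.4.
∂q/∂p = −3200.
E = (-3200) × (26.3/37586.4) = -2.2391…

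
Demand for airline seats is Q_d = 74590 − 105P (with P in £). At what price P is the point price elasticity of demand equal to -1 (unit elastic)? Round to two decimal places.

355.19

Ed = −105P/(74590 − 105P). Set this equal to -1:
105P = 1·(74590 − 105P) ⇒ 105P(1 + 1) = 1·74590
P = 1·74590 / (105·2) = 355.1904…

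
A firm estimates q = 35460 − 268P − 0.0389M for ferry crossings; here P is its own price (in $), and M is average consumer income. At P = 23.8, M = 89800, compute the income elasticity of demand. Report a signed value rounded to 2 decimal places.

-0.14

At the given values, q = 35460 − 268(23.8) − 0.0389(89800) = 25588.38.
∂q/∂M = -0.0389.
E = (-0.0389) × (89800/25588.38) = -0.1365…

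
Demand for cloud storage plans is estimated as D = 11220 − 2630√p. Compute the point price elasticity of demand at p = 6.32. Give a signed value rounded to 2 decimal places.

dD/dp = −2630/(2√p) = -523.079. At p = 6.32, D = 4608.28.
Ed = (dD/dp)·(p/D) = (-523.079) × (6.32/4608.28) = -0.7173…

-0.72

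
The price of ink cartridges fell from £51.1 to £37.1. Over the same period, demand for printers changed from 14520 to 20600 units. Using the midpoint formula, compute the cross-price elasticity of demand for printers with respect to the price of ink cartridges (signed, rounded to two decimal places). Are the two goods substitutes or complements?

-1.09; complements

%ΔQ_{printers} = (20600 − 14520)/avg = 6080/17560 = 0.346241…
%ΔP_{ink cartridges} = (37.1 − 51.1)/avg = -14/44.1 = -0.317460…
E_cross = (6080/17560) / (-14/44.1) = -1.0906…
E_cross < 0 ⇒ the goods are complements.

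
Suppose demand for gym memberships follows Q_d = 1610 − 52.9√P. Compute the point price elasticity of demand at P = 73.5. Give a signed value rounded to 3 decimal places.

-0.196

dQ_d/dP = −52.9/(2√P) = -3.08519. At P = 73.5, Q_d = 1156.48.
Ed = (dQ_d/dP)·(P/Q_d) = (-3.08519) × (73.5/1156.48) = -0.19607…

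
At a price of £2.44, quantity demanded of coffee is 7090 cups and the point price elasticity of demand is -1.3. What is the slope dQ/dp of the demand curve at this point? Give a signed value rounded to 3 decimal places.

Ed = (dQ/dp)·(p/Q) ⇒ dQ/dp = Ed·Q/p = (-1.3)·7090/2.44 = -3777.45901…

-3777.459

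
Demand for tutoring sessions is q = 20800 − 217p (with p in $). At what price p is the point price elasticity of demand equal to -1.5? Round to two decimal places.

Ed = −217p/(20800 − 217p). Set this equal to -1.5:
217p = 1.5·(20800 − 217p) ⇒ 217p(1 + 1.5) = 1.5·20800
p = 1.5·20800 / (217·2.5) = 57.5115…

57.51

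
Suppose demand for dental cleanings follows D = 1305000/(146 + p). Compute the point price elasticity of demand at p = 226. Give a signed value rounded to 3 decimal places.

dD/dp = −1305000/(146 + p)² = -9.43028. At p = 226, D = 3508.06.
Ed = (dD/dp)·(p/D) = (-9.43028) × (226/3508.06) = -0.60752…

-0.608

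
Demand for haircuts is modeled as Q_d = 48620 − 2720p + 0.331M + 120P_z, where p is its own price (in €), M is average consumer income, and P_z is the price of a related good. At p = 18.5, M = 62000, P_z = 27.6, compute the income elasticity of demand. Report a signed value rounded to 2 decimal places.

0.93

At the given values, Q_d = 48620 − 2720(18.5) + 0.331(62000) + 120(27.6) = 22134.
∂Q_d/∂M = 0.331.
E = (0.331) × (62000/22134) = 0.9271…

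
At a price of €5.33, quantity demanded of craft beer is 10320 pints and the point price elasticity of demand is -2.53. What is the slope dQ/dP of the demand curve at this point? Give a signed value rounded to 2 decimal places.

-4898.61

Ed = (dQ/dP)·(P/Q) ⇒ dQ/dP = Ed·Q/P = (-2.53)·10320/5.33 = -4898.6116…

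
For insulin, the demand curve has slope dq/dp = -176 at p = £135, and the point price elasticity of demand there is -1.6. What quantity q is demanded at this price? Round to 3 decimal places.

Ed = (dq/dp)·(p/q) ⇒ q = (dq/dp)·p/Ed = (-176)·135/(-1.6) = 14850

14850.000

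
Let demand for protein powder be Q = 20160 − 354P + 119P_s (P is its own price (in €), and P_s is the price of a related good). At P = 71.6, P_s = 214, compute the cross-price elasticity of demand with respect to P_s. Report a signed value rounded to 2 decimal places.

1.26

At the given values, Q = 20160 − 354(71.6) + 119(214) = 20279.6.
∂Q/∂P_s = 119.
E = (119) × (214/20279.6) = 1.2557…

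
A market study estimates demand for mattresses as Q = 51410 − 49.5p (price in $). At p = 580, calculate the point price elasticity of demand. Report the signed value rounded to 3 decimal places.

-1.265

dQ/dp = −49.5. At p = 580, Q = 51410 − 49.5(580) = 22700.
Ed = (dQ/dp)·(p/Q) = −49.5 × (580/22700) = -1.26475…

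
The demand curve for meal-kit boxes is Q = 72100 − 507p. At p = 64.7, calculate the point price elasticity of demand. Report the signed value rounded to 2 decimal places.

dQ/dp = −507. At p = 64.7, Q = 72100 − 507(64.7) = 39297.1.
Ed = (dQ/dp)·(p/Q) = −507 × (64.7/39297.1) = -0.8347…

-0.83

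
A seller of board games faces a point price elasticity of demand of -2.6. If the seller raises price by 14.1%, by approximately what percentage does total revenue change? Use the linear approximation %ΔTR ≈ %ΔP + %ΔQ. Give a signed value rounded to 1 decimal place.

%ΔQ ≈ Ed × %ΔP = (-2.6) × (+14.1%) = -36.6600%
%ΔTR ≈ %ΔP + %ΔQ = (+14.1%) + (-36.6600%) = -22.5600%

-22.6%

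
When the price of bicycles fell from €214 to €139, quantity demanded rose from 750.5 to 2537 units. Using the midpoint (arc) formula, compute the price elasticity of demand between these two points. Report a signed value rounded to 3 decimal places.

-2.558

%ΔQ = (2537 − 750.5) / [(750.5 + 2537)/2] = 1786.5/1643.75 = 1.086844…
%ΔP = (139 − 214) / [(214 + 139)/2] = -75/176.5 = -0.424929…
Arc Ed = %ΔQ / %ΔP = (1786.5/1643.75) / (-75/176.5) = -2.55770…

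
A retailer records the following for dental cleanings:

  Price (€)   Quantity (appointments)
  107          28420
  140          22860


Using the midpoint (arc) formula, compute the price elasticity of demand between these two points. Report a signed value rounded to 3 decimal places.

-0.812

%ΔQ = (22860 − 28420) / [(28420 + 22860)/2] = -5560/25640 = -0.216848…
%ΔP = (140 − 107) / [(107 + 140)/2] = 33/123.5 = 0.267206…
Arc Ed = %ΔQ / %ΔP = (-5560/25640) / (33/123.5) = -0.81153…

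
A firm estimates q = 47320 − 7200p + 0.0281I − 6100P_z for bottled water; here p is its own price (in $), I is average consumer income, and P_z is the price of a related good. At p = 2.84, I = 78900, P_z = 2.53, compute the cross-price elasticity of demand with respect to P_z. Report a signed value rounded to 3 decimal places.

-1.130

At the given values, q = 47320 − 7200(2.84) + 0.0281(78900) − 6100(2.53) = 13656.09.
∂q/∂P_z = -6100.
E = (-6100) × (2.53/13656.09) = -1.13011…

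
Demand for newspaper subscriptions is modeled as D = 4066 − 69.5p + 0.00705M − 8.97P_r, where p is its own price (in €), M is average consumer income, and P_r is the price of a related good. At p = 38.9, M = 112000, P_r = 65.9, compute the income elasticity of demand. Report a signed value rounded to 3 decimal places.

0.506

At the given values, D = 4066 − 69.5(38.9) + 0.00705(112000) − 8.97(65.9) = 1560.927.
∂D/∂M = 0.00705.
E = (0.00705) × (112000/1560.927) = 0.50585…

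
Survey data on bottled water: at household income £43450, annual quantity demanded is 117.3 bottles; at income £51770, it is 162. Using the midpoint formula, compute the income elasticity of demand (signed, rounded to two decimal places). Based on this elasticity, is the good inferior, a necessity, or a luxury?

1.83; luxury

%ΔQ = (162 − 117.3)/[( 117.3 + 162)/2] = 44.7/139.65 = 0.320085…
%ΔIncome = (51770 − 43450)/[( 43450 + 51770)/2] = 8320/47610 = 0.174753…
E_income = (44.7/139.65) / (8320/47610) = 1.8316…
E_income > 1 ⇒ normal good, luxury.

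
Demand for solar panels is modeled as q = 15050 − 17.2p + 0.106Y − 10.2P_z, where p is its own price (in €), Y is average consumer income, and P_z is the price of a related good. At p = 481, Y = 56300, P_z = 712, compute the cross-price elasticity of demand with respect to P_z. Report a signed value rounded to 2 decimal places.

At the given values, q = 15050 − 17.2(481) + 0.106(56300) − 10.2(712) = 5482.2.
∂q/∂P_z = -10.2.
E = (-10.2) × (712/5482.2) = -1.3247…

-1.32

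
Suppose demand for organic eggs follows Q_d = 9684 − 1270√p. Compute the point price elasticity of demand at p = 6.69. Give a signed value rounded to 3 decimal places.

-0.257

dQ_d/dp = −1270/(2√p) = -245.505. At p = 6.69, Q_d = 6399.14.
Ed = (dQ_d/dp)·(p/Q_d) = (-245.505) × (6.69/6399.14) = -0.25666…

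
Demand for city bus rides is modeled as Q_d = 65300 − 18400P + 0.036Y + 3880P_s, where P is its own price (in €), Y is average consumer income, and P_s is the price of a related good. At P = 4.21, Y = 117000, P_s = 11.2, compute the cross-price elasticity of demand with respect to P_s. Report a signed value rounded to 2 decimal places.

At the given values, Q_d = 65300 − 18400(4.21) + 0.036(117000) + 3880(11.2) = 35504.
∂Q_d/∂P_s = 3880.
E = (3880) × (11.2/35504) = 1.2239…

1.22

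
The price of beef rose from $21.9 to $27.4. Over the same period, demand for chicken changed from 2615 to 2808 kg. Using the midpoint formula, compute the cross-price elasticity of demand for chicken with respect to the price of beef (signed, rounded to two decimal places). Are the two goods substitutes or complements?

%ΔQ_{chicken} = (2808 − 2615)/avg = 193/2711.5 = 0.071178…
%ΔP_{beef} = (27.4 − 21.9)/avg = 5.5/24.65 = 0.223123…
E_cross = (193/2711.5) / (5.5/24.65) = 0.3190…
E_cross > 0 ⇒ the goods are substitutes.

0.32; substitutes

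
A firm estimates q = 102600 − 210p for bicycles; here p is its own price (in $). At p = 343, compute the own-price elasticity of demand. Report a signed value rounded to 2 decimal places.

At the given values, q = 102600 − 210(343) = 30570.
∂q/∂p = −210.
E = (-210) × (343/30570) = -2.3562…

-2.36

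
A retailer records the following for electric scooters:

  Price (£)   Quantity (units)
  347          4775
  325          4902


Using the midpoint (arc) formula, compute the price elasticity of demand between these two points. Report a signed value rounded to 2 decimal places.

-0.40

%ΔQ = (4902 − 4775) / [(4775 + 4902)/2] = 127/4838.5 = 0.026247…
%ΔP = (325 − 347) / [(347 + 325)/2] = -22/336 = -0.065476…
Arc Ed = %ΔQ / %ΔP = (127/4838.5) / (-22/336) = -0.4008…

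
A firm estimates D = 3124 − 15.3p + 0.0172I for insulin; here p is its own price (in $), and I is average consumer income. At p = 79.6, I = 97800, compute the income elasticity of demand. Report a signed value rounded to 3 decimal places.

At the given values, D = 3124 − 15.3(79.6) + 0.0172(97800) = 3588.28.
∂D/∂I = 0.0172.
E = (0.0172) × (97800/3588.28) = 0.46879…

0.469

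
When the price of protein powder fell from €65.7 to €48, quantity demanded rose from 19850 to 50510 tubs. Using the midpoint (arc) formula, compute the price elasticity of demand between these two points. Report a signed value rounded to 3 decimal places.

%ΔQ = (50510 − 19850) / [(19850 + 50510)/2] = 30660/35180 = 0.871517…
%ΔP = (48 − 65.7) / [(65.7 + 48)/2] = -17.7/56.85 = -0.311345…
Arc Ed = %ΔQ / %ΔP = (30660/35180) / (-17.7/56.85) = -2.79919…

-2.799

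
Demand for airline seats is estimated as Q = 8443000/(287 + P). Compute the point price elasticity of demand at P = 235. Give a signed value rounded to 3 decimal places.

dQ/dP = −8443000/(287 + P)² = -30.9853. At P = 235, Q = 16174.3.
Ed = (dQ/dP)·(P/Q) = (-30.9853) × (235/16174.3) = -0.45019…

-0.450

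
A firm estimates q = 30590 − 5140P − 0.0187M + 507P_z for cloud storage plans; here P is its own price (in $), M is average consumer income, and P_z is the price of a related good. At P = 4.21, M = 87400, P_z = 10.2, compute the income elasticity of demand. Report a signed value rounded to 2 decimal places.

At the given values, q = 30590 − 5140(4.21) − 0.0187(87400) + 507(10.2) = 12487.62.
∂q/∂M = -0.0187.
E = (-0.0187) × (87400/12487.62) = -0.1308…

-0.13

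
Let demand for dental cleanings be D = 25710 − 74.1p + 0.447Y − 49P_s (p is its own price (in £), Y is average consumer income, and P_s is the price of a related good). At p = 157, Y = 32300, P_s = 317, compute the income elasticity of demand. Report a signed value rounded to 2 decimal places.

At the given values, D = 25710 − 74.1(157) + 0.447(32300) − 49(317) = 12981.4.
∂D/∂Y = 0.447.
E = (0.447) × (32300/12981.4) = 1.1122…

1.11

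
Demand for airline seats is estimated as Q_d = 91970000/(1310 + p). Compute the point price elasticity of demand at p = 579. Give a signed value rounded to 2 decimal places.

dQ_d/dp = −91970000/(1310 + p)² = -25.774. At p = 579, Q_d = 48687.1.
Ed = (dQ_d/dp)·(p/Q_d) = (-25.774) × (579/48687.1) = -0.3065…

-0.31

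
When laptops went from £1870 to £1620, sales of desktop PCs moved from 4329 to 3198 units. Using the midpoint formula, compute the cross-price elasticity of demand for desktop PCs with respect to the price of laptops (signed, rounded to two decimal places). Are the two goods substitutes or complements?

2.10; substitutes

%ΔQ_{desktop PCs} = (3198 − 4329)/avg = -1131/3763.5 = -0.300518…
%ΔP_{laptops} = (1620 − 1870)/avg = -250/1745 = -0.143266…
E_cross = (-1131/3763.5) / (-250/1745) = 2.0976…
E_cross > 0 ⇒ the goods are substitutes.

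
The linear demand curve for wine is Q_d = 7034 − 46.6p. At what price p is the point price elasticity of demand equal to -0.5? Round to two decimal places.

50.31

Ed = −46.6p/(7034 − 46.6p). Set this equal to -0.5:
46.6p = 0.5·(7034 − 46.6p) ⇒ 46.6p(1 + 0.5) = 0.5·7034
p = 0.5·7034 / (46.6·1.5) = 50.3147…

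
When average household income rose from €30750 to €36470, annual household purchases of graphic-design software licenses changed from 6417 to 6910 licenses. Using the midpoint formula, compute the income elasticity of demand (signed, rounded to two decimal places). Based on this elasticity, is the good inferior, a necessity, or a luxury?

%ΔQ = (6910 − 6417)/[( 6417 + 6910)/2] = 493/6663.5 = 0.073985…
%ΔIncome = (36470 − 30750)/[( 30750 + 36470)/2] = 5720/33610 = 0.170187…
E_income = (493/6663.5) / (5720/33610) = 0.4347…
0 < E_income < 1 ⇒ normal good, necessity.

0.43; necessity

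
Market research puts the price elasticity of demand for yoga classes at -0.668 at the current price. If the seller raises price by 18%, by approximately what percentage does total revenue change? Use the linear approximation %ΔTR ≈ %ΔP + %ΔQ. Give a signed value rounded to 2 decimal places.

%ΔQ ≈ Ed × %ΔP = (-0.668) × (+18%) = -12.0240%
%ΔTR ≈ %ΔP + %ΔQ = (+18%) + (-12.0240%) = +5.9760%

+5.98%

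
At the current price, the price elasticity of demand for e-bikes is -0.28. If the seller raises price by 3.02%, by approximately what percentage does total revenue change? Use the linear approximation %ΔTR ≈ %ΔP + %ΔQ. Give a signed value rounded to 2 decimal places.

+2.17%

%ΔQ ≈ Ed × %ΔP = (-0.28) × (+3.02%) = -0.8456%
%ΔTR ≈ %ΔP + %ΔQ = (+3.02%) + (-0.8456%) = +2.1744%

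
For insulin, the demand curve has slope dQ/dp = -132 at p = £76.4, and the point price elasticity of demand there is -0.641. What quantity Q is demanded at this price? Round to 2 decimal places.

15732.92

Ed = (dQ/dp)·(p/Q) ⇒ Q = (dQ/dp)·p/Ed = (-132)·76.4/(-0.641) = 15732.9173…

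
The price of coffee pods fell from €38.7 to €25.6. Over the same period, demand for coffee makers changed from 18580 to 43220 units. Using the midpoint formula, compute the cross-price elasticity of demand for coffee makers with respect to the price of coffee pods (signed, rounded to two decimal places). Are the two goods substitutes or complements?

%ΔQ_{coffee makers} = (43220 − 18580)/avg = 24640/30900 = 0.797411…
%ΔP_{coffee pods} = (25.6 − 38.7)/avg = -13.1/32.15 = -0.407465…
E_cross = (24640/30900) / (-13.1/32.15) = -1.9570…
E_cross < 0 ⇒ the goods are complements.

-1.96; complements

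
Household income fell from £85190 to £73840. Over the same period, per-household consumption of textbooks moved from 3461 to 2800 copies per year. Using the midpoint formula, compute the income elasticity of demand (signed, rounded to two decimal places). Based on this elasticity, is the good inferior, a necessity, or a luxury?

%ΔQ = (2800 − 3461)/[( 3461 + 2800)/2] = -661/3130.5 = -0.211148…
%ΔIncome = (73840 − 85190)/[( 85190 + 73840)/2] = -11350/79515 = -0.142740…
E_income = (-661/3130.5) / (-11350/79515) = 1.4792…
E_income > 1 ⇒ normal good, luxury.

1.48; luxury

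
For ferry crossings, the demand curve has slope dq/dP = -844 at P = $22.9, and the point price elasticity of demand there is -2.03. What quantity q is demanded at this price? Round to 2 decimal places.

9520.99

Ed = (dq/dP)·(P/q) ⇒ q = (dq/dP)·P/Ed = (-844)·22.9/(-2.03) = 9520.9852…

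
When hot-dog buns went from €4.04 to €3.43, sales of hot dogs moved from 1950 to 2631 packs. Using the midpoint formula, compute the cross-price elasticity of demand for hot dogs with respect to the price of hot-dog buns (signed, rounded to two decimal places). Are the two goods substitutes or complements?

-1.82; complements

%ΔQ_{hot dogs} = (2631 − 1950)/avg = 681/2290.5 = 0.297314…
%ΔP_{hot-dog buns} = (3.43 − 4.04)/avg = -0.61/3.735 = -0.163319…
E_cross = (681/2290.5) / (-0.61/3.735) = -1.8204…
E_cross < 0 ⇒ the goods are complements.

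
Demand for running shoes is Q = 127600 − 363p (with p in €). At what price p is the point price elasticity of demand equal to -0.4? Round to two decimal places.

100.43

Ed = −363p/(127600 − 363p). Set this equal to -0.4:
363p = 0.4·(127600 − 363p) ⇒ 363p(1 + 0.4) = 0.4·127600
p = 0.4·127600 / (363·1.4) = 100.4329…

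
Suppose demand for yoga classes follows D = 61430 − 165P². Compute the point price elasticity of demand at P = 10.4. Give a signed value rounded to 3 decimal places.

-0.819

dD/dP = −2·165·P = -3432. At P = 10.4, D = 43583.6.
Ed = (dD/dP)·(P/D) = (-3432) × (10.4/43583.6) = -0.81895…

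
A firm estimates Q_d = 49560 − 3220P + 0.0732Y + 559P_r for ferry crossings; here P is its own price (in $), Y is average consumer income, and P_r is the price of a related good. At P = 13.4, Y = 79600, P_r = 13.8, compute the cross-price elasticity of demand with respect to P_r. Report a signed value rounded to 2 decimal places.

0.39

At the given values, Q_d = 49560 − 3220(13.4) + 0.0732(79600) + 559(13.8) = 19952.92.
∂Q_d/∂P_r = 559.
E = (559) × (13.8/19952.92) = 0.3866…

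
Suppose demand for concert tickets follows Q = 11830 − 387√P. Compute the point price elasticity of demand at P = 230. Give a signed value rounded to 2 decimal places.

-0.49

dQ/dP = −387/(2√P) = -12.759. At P = 230, Q = 5960.85.
Ed = (dQ/dP)·(P/Q) = (-12.759) × (230/5960.85) = -0.4923…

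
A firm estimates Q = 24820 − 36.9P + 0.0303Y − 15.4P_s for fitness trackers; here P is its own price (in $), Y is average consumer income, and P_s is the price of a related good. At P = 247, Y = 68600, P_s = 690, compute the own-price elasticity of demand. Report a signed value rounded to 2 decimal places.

-1.27

At the given values, Q = 24820 − 36.9(247) + 0.0303(68600) − 15.4(690) = 7158.28.
∂Q/∂P = −36.9.
E = (-36.9) × (247/7158.28) = -1.2732…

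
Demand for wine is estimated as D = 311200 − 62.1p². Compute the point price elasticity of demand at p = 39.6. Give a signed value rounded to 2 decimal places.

dD/dp = −2·62.1·p = -4918.32. At p = 39.6, D = 213817.264.
Ed = (dD/dp)·(p/D) = (-4918.32) × (39.6/213817.264) = -0.9108…

-0.91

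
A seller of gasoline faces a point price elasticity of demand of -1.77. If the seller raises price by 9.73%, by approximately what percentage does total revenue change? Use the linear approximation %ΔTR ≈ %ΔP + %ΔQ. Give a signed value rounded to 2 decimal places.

%ΔQ ≈ Ed × %ΔP = (-1.77) × (+9.73%) = -17.2221%
%ΔTR ≈ %ΔP + %ΔQ = (+9.73%) + (-17.2221%) = -7.4921%

-7.49%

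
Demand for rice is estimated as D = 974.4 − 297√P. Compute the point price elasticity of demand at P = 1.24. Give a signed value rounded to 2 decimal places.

dD/dP = −297/(2√P) = -133.357. At P = 1.24, D = 643.675.
Ed = (dD/dP)·(P/D) = (-133.357) × (1.24/643.675) = -0.2569…

-0.26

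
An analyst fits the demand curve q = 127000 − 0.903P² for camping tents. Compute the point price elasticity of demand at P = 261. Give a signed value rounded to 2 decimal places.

-1.88

dq/dP = −2·0.903·P = -471.366. At P = 261, q = 65486.737.
Ed = (dq/dP)·(P/q) = (-471.366) × (261/65486.737) = -1.8786…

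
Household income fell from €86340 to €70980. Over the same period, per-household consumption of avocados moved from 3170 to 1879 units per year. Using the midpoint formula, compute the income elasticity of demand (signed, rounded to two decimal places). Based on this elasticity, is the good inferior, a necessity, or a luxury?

2.62; luxury

%ΔQ = (1879 − 3170)/[( 3170 + 1879)/2] = -1291/2524.5 = -0.511388…
%ΔIncome = (70980 − 86340)/[( 86340 + 70980)/2] = -15360/78660 = -0.195270…
E_income = (-1291/2524.5) / (-15360/78660) = 2.6188…
E_income > 1 ⇒ normal good, luxury.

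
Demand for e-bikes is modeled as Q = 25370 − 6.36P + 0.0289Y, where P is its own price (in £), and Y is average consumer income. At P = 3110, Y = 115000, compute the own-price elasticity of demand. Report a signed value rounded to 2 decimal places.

-2.22

At the given values, Q = 25370 − 6.36(3110) + 0.0289(115000) = 8913.9.
∂Q/∂P = −6.36.
E = (-6.36) × (3110/8913.9) = -2.2189…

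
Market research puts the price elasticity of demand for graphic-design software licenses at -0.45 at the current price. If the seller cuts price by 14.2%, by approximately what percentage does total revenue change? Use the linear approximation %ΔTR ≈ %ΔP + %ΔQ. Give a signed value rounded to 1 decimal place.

%ΔQ ≈ Ed × %ΔP = (-0.45) × (-14.2%) = +6.3900%
%ΔTR ≈ %ΔP + %ΔQ = (-14.2%) + (+6.3900%) = -7.8100%

-7.8%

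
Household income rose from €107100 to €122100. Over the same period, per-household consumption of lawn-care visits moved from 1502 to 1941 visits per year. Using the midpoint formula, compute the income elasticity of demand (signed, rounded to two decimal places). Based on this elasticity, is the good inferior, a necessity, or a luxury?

%ΔQ = (1941 − 1502)/[( 1502 + 1941)/2] = 439/1721.5 = 0.255010…
%ΔIncome = (122100 − 107100)/[( 107100 + 122100)/2] = 15000/114600 = 0.130890…
E_income = (439/1721.5) / (15000/114600) = 1.9482…
E_income > 1 ⇒ normal good, luxury.

1.95; luxury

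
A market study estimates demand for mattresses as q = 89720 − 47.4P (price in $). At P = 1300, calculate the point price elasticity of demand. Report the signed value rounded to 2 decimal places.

-2.19

dq/dP = −47.4. At P = 1300, q = 89720 − 47.4(1300) = 28100.
Ed = (dq/dP)·(P/q) = −47.4 × (1300/28100) = -2.1928…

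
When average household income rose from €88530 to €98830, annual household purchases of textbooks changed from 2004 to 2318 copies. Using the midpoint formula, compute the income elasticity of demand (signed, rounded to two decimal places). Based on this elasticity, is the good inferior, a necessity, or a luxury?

1.32; luxury

%ΔQ = (2318 − 2004)/[( 2004 + 2318)/2] = 314/2161 = 0.145303…
%ΔIncome = (98830 − 88530)/[( 88530 + 98830)/2] = 10300/93680 = 0.109948…
E_income = (314/2161) / (10300/93680) = 1.3215…
E_income > 1 ⇒ normal good, luxury.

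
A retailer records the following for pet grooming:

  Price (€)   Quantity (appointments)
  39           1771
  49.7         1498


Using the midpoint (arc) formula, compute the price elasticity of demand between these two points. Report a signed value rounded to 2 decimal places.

%ΔQ = (1498 − 1771) / [(1771 + 1498)/2] = -273/1634.5 = -0.167023…
%ΔP = (49.7 − 39) / [(39 + 49.7)/2] = 10.7/44.35 = 0.241262…
Arc Ed = %ΔQ / %ΔP = (-273/1634.5) / (10.7/44.35) = -0.6922…

-0.69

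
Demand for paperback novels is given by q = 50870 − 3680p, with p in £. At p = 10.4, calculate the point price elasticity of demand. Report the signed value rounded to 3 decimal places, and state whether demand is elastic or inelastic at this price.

dq/dp = −3680. At p = 10.4, q = 50870 − 3680(10.4) = 12598.
Ed = (dq/dp)·(p/q) = −3680 × (10.4/12598) = -3.03794…
|Ed| = 3.038 > 1, so demand is elastic.

-3.038; elastic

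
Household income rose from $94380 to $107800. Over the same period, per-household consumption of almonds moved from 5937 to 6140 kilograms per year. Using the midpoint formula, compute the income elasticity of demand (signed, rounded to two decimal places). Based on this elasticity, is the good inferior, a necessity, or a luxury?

0.25; necessity

%ΔQ = (6140 − 5937)/[( 5937 + 6140)/2] = 203/6038.5 = 0.033617…
%ΔIncome = (107800 − 94380)/[( 94380 + 107800)/2] = 13420/101090 = 0.132752…
E_income = (203/6038.5) / (13420/101090) = 0.2532…
0 < E_income < 1 ⇒ normal good, necessity.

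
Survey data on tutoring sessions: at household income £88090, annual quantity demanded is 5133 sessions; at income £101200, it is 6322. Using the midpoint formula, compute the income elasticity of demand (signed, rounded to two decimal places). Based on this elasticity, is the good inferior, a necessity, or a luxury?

1.50; luxury

%ΔQ = (6322 − 5133)/[( 5133 + 6322)/2] = 1189/5727.5 = 0.207594…
%ΔIncome = (101200 − 88090)/[( 88090 + 101200)/2] = 13110/94645 = 0.138517…
E_income = (1189/5727.5) / (13110/94645) = 1.4986…
E_income > 1 ⇒ normal good, luxury.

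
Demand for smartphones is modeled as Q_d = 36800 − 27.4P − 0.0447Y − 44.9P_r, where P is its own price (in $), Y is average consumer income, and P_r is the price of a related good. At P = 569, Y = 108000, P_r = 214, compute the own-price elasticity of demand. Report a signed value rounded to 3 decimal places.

-2.302

At the given values, Q_d = 36800 − 27.4(569) − 0.0447(108000) − 44.9(214) = 6773.2.
∂Q_d/∂P = −27.4.
E = (-27.4) × (569/6773.2) = -2.30180…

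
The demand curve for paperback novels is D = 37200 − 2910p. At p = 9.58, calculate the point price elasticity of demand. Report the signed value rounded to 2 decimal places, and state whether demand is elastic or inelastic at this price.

dD/dp = −2910. At p = 9.58, D = 37200 − 2910(9.58) = 9322.2.
Ed = (dD/dp)·(p/D) = −2910 × (9.58/9322.2) = -2.9904…
|Ed| = 2.99 > 1, so demand is elastic.

-2.99; elastic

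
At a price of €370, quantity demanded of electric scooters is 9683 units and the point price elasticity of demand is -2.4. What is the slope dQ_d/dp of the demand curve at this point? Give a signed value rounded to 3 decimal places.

-62.809

Ed = (dQ_d/dp)·(p/Q_d) ⇒ dQ_d/dp = Ed·Q_d/p = (-2.4)·9683/370 = -62.80864…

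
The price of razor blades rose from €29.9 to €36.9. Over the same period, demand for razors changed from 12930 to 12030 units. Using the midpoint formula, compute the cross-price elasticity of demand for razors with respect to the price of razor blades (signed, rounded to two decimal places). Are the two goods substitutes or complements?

%ΔQ_{razors} = (12030 − 12930)/avg = -900/12480 = -0.072115…
%ΔP_{razor blades} = (36.9 − 29.9)/avg = 7/33.4 = 0.209580…
E_cross = (-900/12480) / (7/33.4) = -0.3440…
E_cross < 0 ⇒ the goods are complements.

-0.34; complements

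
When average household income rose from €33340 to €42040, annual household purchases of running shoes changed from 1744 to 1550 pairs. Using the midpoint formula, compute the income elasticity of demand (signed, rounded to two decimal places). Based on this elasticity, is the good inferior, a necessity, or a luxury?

%ΔQ = (1550 − 1744)/[( 1744 + 1550)/2] = -194/1647 = -0.117789…
%ΔIncome = (42040 − 33340)/[( 33340 + 42040)/2] = 8700/37690 = 0.230830…
E_income = (-194/1647) / (8700/37690) = -0.5102…
E_income < 0 ⇒ inferior good.

-0.51; inferior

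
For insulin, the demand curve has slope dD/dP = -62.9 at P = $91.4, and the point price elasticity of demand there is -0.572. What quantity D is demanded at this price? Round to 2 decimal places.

10050.80

Ed = (dD/dP)·(P/D) ⇒ D = (dD/dP)·P/Ed = (-62.9)·91.4/(-0.572) = 10050.8041…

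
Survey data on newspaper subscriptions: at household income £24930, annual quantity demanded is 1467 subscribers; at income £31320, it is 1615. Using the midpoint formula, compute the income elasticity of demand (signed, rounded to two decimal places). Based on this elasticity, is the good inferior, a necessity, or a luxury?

%ΔQ = (1615 − 1467)/[( 1467 + 1615)/2] = 148/1541 = 0.096041…
%ΔIncome = (31320 − 24930)/[( 24930 + 31320)/2] = 6390/28125 = 0.2272
E_income = (148/1541) / (6390/28125) = 0.4227…
0 < E_income < 1 ⇒ normal good, necessity.

0.42; necessity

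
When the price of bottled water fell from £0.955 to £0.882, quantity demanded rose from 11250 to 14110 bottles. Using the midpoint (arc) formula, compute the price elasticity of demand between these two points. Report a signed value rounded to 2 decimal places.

%ΔQ = (14110 − 11250) / [(11250 + 14110)/2] = 2860/12680 = 0.225552…
%ΔP = (0.882 − 0.955) / [(0.955 + 0.882)/2] = -0.073/0.9185 = -0.079477…
Arc Ed = %ΔQ / %ΔP = (2860/12680) / (-0.073/0.9185) = -2.8379…

-2.84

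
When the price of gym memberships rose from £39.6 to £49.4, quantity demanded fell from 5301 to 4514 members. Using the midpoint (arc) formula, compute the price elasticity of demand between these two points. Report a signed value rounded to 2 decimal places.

-0.73

%ΔQ = (4514 − 5301) / [(5301 + 4514)/2] = -787/4907.5 = -0.160366…
%ΔP = (49.4 − 39.6) / [(39.6 + 49.4)/2] = 9.8/44.5 = 0.220224…
Arc Ed = %ΔQ / %ΔP = (-787/4907.5) / (9.8/44.5) = -0.7281…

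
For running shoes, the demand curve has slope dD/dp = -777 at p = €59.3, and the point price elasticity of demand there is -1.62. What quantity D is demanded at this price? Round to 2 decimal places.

28442.04

Ed = (dD/dp)·(p/D) ⇒ D = (dD/dp)·p/Ed = (-777)·59.3/(-1.62) = 28442.0370…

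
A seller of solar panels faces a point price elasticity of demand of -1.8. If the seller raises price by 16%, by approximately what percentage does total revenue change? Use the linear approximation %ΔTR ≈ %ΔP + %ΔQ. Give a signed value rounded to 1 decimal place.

%ΔQ ≈ Ed × %ΔP = (-1.8) × (+16%) = -28.8000%
%ΔTR ≈ %ΔP + %ΔQ = (+16%) + (-28.8000%) = -12.8000%

-12.8%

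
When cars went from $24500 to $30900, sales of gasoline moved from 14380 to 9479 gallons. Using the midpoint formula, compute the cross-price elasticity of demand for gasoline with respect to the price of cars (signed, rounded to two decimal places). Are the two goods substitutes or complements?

-1.78; complements

%ΔQ_{gasoline} = (9479 − 14380)/avg = -4901/11929.5 = -0.410830…
%ΔP_{cars} = (30900 − 24500)/avg = 6400/27700 = 0.231046…
E_cross = (-4901/11929.5) / (6400/27700) = -1.7781…
E_cross < 0 ⇒ the goods are complements.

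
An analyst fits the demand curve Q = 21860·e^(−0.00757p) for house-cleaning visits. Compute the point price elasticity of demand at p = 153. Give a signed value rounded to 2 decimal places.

dQ/dp = −0.00757·Q = -51.9687. At p = 153, Q = 6865.09.
Ed = (dQ/dp)·(p/Q) = (-51.9687) × (153/6865.09) = -1.1582…

-1.16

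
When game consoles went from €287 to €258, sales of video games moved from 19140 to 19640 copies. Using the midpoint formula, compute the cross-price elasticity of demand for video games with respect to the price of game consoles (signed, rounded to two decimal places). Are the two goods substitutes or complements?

%ΔQ_{video games} = (19640 − 19140)/avg = 500/19390 = 0.025786…
%ΔP_{game consoles} = (258 − 287)/avg = -29/272.5 = -0.106422…
E_cross = (500/19390) / (-29/272.5) = -0.2423…
E_cross < 0 ⇒ the goods are complements.

-0.24; complements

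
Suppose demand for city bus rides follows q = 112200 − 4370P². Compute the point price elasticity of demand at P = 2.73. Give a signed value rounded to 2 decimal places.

-0.82

dq/dP = −2·4370·P = -23860.2. At P = 2.73, q = 79630.827.
Ed = (dq/dP)·(P/q) = (-23860.2) × (2.73/79630.827) = -0.8180…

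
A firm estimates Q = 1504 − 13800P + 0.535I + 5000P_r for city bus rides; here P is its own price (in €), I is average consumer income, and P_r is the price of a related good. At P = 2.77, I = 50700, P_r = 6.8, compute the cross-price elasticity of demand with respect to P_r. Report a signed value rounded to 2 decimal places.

At the given values, Q = 1504 − 13800(2.77) + 0.535(50700) + 5000(6.8) = 24402.5.
∂Q/∂P_r = 5000.
E = (5000) × (6.8/24402.5) = 1.3932…

1.39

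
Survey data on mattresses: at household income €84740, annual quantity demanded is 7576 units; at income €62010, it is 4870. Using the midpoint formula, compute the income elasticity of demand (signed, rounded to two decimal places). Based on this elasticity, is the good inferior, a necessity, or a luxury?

1.40; luxury

%ΔQ = (4870 − 7576)/[( 7576 + 4870)/2] = -2706/6223 = -0.434838…
%ΔIncome = (62010 − 84740)/[( 84740 + 62010)/2] = -22730/73375 = -0.309778…
E_income = (-2706/6223) / (-22730/73375) = 1.4037…
E_income > 1 ⇒ normal good, luxury.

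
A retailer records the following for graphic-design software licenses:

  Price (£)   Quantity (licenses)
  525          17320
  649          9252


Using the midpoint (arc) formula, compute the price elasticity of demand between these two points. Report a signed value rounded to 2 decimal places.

%ΔQ = (9252 − 17320) / [(17320 + 9252)/2] = -8068/13286 = -0.607255…
%ΔP = (649 − 525) / [(525 + 649)/2] = 124/587 = 0.211243…
Arc Ed = %ΔQ / %ΔP = (-8068/13286) / (124/587) = -2.8746…

-2.87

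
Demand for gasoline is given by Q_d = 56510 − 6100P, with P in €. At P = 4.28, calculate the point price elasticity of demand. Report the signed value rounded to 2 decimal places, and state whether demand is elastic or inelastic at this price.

-0.86; inelastic

dQ_d/dP = −6100. At P = 4.28, Q_d = 56510 − 6100(4.28) = 30402.
Ed = (dQ_d/dP)·(P/Q_d) = −6100 × (4.28/30402) = -0.8587…
|Ed| = 0.86 < 1, so demand is inelastic.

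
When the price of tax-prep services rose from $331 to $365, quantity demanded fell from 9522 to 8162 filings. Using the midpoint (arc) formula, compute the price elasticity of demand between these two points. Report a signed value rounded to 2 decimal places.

-1.57

%ΔQ = (8162 − 9522) / [(9522 + 8162)/2] = -1360/8842 = -0.153811…
%ΔP = (365 − 331) / [(331 + 365)/2] = 34/348 = 0.097701…
Arc Ed = %ΔQ / %ΔP = (-1360/8842) / (34/348) = -1.5743…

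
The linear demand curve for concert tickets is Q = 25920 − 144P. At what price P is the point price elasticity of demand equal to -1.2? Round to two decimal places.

Ed = −144P/(25920 − 144P). Set this equal to -1.2:
144P = 1.2·(25920 − 144P) ⇒ 144P(1 + 1.2) = 1.2·25920
P = 1.2·25920 / (144·2.2) = 98.1818…

98.18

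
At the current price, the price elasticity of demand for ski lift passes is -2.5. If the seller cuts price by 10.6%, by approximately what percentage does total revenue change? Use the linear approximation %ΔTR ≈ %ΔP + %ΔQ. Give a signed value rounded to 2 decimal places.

%ΔQ ≈ Ed × %ΔP = (-2.5) × (-10.6%) = +26.5000%
%ΔTR ≈ %ΔP + %ΔQ = (-10.6%) + (+26.5000%) = +15.9000%

+15.90%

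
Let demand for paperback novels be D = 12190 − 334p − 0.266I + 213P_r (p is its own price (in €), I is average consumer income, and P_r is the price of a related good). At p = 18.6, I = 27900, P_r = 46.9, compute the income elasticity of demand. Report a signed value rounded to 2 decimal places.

-0.87

At the given values, D = 12190 − 334(18.6) − 0.266(27900) + 213(46.9) = 8545.9.
∂D/∂I = -0.266.
E = (-0.266) × (27900/8545.9) = -0.8684…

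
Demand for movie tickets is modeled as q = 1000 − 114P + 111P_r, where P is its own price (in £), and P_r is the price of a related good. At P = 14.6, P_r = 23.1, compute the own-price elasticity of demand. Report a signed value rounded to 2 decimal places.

-0.88

At the given values, q = 1000 − 114(14.6) + 111(23.1) = 1899.7.
∂q/∂P = −114.
E = (-114) × (14.6/1899.7) = -0.8761…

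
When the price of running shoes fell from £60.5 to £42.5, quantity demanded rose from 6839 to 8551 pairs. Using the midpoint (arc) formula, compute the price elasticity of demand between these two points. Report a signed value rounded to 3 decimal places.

-0.637

%ΔQ = (8551 − 6839) / [(6839 + 8551)/2] = 1712/7695 = 0.222482…
%ΔP = (42.5 − 60.5) / [(60.5 + 42.5)/2] = -18/51.5 = -0.349514…
Arc Ed = %ΔQ / %ΔP = (1712/7695) / (-18/51.5) = -0.63654…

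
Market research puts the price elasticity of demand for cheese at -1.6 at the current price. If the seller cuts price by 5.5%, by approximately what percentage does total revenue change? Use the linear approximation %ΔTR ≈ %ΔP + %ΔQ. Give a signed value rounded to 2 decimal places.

%ΔQ ≈ Ed × %ΔP = (-1.6) × (-5.5%) = +8.8000%
%ΔTR ≈ %ΔP + %ΔQ = (-5.5%) + (+8.8000%) = +3.3000%

+3.30%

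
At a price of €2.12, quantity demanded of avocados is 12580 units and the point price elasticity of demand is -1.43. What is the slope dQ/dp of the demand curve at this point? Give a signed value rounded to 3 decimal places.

Ed = (dQ/dp)·(p/Q) ⇒ dQ/dp = Ed·Q/p = (-1.43)·12580/2.12 = -8485.56603…

-8485.566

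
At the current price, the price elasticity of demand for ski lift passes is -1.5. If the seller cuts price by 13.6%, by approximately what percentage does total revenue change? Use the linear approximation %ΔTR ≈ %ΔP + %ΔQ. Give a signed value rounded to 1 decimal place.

+6.8%

%ΔQ ≈ Ed × %ΔP = (-1.5) × (-13.6%) = +20.4000%
%ΔTR ≈ %ΔP + %ΔQ = (-13.6%) + (+20.4000%) = +6.8000%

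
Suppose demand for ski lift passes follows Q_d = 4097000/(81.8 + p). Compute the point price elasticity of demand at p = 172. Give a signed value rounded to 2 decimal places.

-0.68

dQ_d/dp = −4097000/(81.8 + p)² = -63.6038. At p = 172, Q_d = 16142.6.
Ed = (dQ_d/dp)·(p/Q_d) = (-63.6038) × (172/16142.6) = -0.6776…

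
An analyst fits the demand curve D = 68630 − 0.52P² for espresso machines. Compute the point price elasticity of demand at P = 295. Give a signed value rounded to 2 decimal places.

dD/dP = −2·0.52·P = -306.8. At P = 295, D = 23377.
Ed = (dD/dP)·(P/D) = (-306.8) × (295/23377) = -3.8715…

-3.87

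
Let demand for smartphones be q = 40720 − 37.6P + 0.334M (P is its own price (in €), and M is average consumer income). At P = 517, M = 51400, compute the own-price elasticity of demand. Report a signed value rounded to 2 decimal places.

At the given values, q = 40720 − 37.6(517) + 0.334(51400) = 38448.4.
∂q/∂P = −37.6.
E = (-37.6) × (517/38448.4) = -0.5055…

-0.51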